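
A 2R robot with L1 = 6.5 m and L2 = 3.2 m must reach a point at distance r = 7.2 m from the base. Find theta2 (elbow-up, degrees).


cos(theta2) = (r^2 - L1^2 - L2^2) / (2*L1*L2)
cos(theta2) = (51.84 - 42.25 - 10.24) / 41.6
cos(theta2) = -0.015625
theta2 = 90.8953 degrees


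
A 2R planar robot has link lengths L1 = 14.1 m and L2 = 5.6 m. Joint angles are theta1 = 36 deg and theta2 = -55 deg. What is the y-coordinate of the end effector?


Convert angles to radians: theta1 = 0.6283, theta2 = -0.9599
y = L1*sin(theta1) + L2*sin(theta1+theta2)
y = 8.2878 + -1.8232
y = 6.4646


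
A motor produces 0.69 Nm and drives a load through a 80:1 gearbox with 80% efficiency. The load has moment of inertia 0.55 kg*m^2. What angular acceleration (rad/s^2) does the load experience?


tau_out = tau_motor * N * eta
= 0.69 * 80 * 0.8 = 44.16 Nm
alpha = tau_out / I = 44.16 / 0.55
= 80.2909 rad/s^2


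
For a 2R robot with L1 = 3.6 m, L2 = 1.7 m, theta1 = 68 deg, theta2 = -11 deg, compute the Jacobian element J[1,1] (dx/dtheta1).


J[1,1] = -L1*sin(t1) - L2*sin(t1+t2)
= -3.6*sin(68) - 1.7*sin(57)
= -4.7636


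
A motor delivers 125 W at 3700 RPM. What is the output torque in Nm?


omega = 3700 * 2*pi/60 = 387.4631 rad/s
tau = P / omega = 125 / 387.4631
= 0.3226 Nm


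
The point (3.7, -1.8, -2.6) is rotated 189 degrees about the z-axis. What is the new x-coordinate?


Rotation about z-axis: x' = x*cos(theta) - y*sin(theta)
= 3.7 * -0.9877 - -1.8 * -0.1564
= -3.936


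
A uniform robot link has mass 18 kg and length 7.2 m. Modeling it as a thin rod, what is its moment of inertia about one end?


I = (1/3) * m * L^2
= (1/3) * 18 * 7.2^2
= 0.333333 * 18 * 51.84
= 311.04 kg*m^2


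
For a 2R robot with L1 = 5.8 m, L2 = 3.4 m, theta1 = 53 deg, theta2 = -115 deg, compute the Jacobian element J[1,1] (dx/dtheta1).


J[1,1] = -L1*sin(t1) - L2*sin(t1+t2)
= -5.8*sin(53) - 3.4*sin(-62)
= -1.6301


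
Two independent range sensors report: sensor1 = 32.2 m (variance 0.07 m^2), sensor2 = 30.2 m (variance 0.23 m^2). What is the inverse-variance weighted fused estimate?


w1 = (1/var1) / (1/var1 + 1/var2)
   = 14.2857 / (14.2857 + 4.3478) = 0.7667
w2 = 1 - w1 = 0.2333
fused = w1*s1 + w2*s2 = 24.6867 + 7.0467
= 31.7333 m


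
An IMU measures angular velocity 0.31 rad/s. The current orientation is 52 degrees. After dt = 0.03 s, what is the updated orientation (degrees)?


delta_theta = w * dt = 0.31 * 0.03 = 0.0093 rad
= 0.5329 deg
theta_new = 52 + 0.5329 = 52.5329 deg


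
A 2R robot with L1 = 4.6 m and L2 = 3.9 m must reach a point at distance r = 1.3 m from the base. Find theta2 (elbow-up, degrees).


cos(theta2) = (r^2 - L1^2 - L2^2) / (2*L1*L2)
cos(theta2) = (1.69 - 21.16 - 15.21) / 35.88
cos(theta2) = -0.966555
theta2 = 165.14 degrees


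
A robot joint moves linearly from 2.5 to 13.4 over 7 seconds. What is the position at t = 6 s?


s = t/T = 6/7 = 0.8571
p(t) = p0 + (pf-p0)*s
= 2.5 + (13.4 - 2.5) * 0.8571
= 11.8429


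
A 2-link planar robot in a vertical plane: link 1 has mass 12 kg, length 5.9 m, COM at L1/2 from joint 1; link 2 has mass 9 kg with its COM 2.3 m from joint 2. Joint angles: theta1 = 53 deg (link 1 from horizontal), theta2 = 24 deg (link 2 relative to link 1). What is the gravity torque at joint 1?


Horizontal distance from joint 1 to link-1 COM:
  x_c1 = (L1/2)*cos(t1) = 2.95 * 0.6018 = 1.7754 m
Horizontal distance from joint 1 to link-2 COM:
  x_c2 = L1*cos(t1) + Lc2*cos(t1+t2)
       = 5.9*0.6018 + 2.3*0.225 = 4.0681 m
tau1 = m1*g*x_c1 + m2*g*x_c2
     = 12*9.81*1.7754 + 9*9.81*4.0681
     = 208.9947 + 359.1722
     = 568.1669 Nm


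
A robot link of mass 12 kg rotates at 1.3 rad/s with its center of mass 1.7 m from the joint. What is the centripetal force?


F = m * omega^2 * r
= 12 * 1.3^2 * 1.7
= 12 * 1.69 * 1.7
= 34.476 N


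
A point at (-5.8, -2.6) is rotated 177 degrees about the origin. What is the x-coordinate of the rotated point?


x' = x*cos(theta) - y*sin(theta)
cos(177 deg) = -0.9986, sin(177 deg) = 0.0523
x' = -5.8 * -0.9986 - -2.6 * 0.0523
= 5.7921 - -0.1361
= 5.9281


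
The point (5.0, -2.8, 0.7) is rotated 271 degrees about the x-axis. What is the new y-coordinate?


Rotation about x-axis: y' = y*cos(theta) - z*sin(theta)
= -2.8 * 0.0175 - 0.7 * -0.9998
= 0.651


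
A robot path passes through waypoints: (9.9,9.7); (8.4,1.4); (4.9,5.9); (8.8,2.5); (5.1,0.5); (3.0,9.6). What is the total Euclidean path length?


Segment lengths:
  seg1 = sqrt((-1.5)^2 + (-8.3)^2) = 8.4345
  seg2 = sqrt((-3.5)^2 + (4.5)^2) = 5.7009
  seg3 = sqrt((3.9)^2 + (-3.4)^2) = 5.174
  seg4 = sqrt((-3.7)^2 + (-2.0)^2) = 4.2059
  seg5 = sqrt((-2.1)^2 + (9.1)^2) = 9.3392
Total = 32.8544


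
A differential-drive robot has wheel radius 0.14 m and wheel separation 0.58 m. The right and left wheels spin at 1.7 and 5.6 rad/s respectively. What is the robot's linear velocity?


vR = r*wR = 0.14*1.7 = 0.238 m/s
vL = r*wL = 0.14*5.6 = 0.784 m/s
v = (vR+vL)/2 = 0.511 m/s
omega = (vR-vL)/L = -0.9414 rad/s
linear velocity = 0.511 m/s


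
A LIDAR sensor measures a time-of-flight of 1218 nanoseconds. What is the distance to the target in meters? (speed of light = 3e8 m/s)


tof = 1218 ns = 1.218e-06 s
dist = c * tof / 2
= 3e8 * 1.218e-06 / 2
= 182.7 m


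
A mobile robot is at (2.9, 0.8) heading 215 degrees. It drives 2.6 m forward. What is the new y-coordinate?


y_new = y0 + d*sin(theta)
= 0.8 + 2.6*sin(215)
= 0.8 + -1.4913
= -0.6913


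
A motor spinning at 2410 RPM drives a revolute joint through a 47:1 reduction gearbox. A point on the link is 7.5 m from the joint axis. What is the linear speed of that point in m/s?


omega_motor = 2410 * 2*pi/60 = 252.3746 rad/s
omega_joint = omega_motor / 47 = 5.3697 rad/s
v = omega_joint * r = 5.3697 * 7.5
= 40.2725 m/s


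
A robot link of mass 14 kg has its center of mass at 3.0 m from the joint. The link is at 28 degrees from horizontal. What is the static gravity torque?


tau = m*g*L*cos(angle)
= 14 * 9.81 * 3.0 * cos(28 deg)
= 14 * 9.81 * 3.0 * 0.8829
= 363.7921 Nm


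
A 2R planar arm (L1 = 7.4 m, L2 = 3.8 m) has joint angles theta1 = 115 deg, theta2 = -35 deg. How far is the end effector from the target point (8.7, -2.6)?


End effector via forward kinematics:
x = L1*cos(t1) + L2*cos(t1+t2) = -2.4675
y = L1*sin(t1) + L2*sin(t1+t2) = 10.4489
Distance to target:
d = sqrt((8.7 - -2.4675)^2 + (-2.6 - 10.4489)^2)
= sqrt(124.7133 + 170.275)
= 17.1752 m


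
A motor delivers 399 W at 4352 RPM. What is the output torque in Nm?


omega = 4352 * 2*pi/60 = 455.7404 rad/s
tau = P / omega = 399 / 455.7404
= 0.8755 Nm


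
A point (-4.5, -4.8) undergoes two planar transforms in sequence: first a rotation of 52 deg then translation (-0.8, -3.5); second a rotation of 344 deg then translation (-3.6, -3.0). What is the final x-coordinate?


After transform 1:
x1 = cos(52)*-4.5 - sin(52)*-4.8 + -0.8 = 0.212
y1 = sin(52)*-4.5 + cos(52)*-4.8 + -3.5 = -10.0012
After transform 2:
x2 = cos(344)*0.212 - sin(344)*-10.0012 + -3.6
= -6.1529


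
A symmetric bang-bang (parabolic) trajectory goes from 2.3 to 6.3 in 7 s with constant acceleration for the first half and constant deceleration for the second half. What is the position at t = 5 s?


Symmetric rest-to-rest: each phase covers (pf-p0)/2 in time T/2. 0.5*a*(T/2)^2 = (pf-p0)/2 => a = 4*(pf-p0)/T^2
a = 4*(6.3-2.3)/7^2 = 0.3265
t = 5 is in the deceleration phase (t > T/2).
p = pf - 0.5*a*(T-t)^2 = 6.3 - 0.5*0.3265*2^2
= 5.6469


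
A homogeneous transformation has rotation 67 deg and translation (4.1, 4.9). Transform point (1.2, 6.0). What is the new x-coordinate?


x' = cos(theta)*px - sin(theta)*py + tx
= 0.3907*1.2 - 0.9205*6.0 + 4.1
= -0.9542


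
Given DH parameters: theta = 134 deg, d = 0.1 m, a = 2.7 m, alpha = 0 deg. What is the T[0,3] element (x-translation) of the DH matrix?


T[0,3] = a * cos(theta)
= 2.7 * cos(134 deg)
= 2.7 * -0.6947
= -1.8756


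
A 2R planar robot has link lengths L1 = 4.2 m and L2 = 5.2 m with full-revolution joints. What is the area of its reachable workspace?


r_max = L1 + L2 = 9.4 m
r_min = |L1 - L2| = 1.0 m
Area = pi*(r_max^2 - r_min^2)
= pi*(88.36 - 1.0)
= pi * 87.36
= 274.4495 m^2


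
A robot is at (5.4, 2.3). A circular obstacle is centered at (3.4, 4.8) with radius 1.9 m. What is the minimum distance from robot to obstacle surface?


center_dist = sqrt((5.4-3.4)^2 + (2.3-4.8)^2)
= sqrt(4.0 + 6.25)
= 3.2016
min_dist = center_dist - radius = 3.2016 - 1.9 = 1.3016 m


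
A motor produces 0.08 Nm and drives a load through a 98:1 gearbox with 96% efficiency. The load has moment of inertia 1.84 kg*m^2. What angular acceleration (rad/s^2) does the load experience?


tau_out = tau_motor * N * eta
= 0.08 * 98 * 0.96 = 7.5264 Nm
alpha = tau_out / I = 7.5264 / 1.84
= 4.0904 rad/s^2


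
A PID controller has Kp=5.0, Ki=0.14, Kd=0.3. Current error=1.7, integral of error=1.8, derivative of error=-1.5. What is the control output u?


u = Kp*e + Ki*int(e) + Kd*de/dt
= 5.0*1.7 + 0.14*1.8 + 0.3*(-1.5)
= 8.5 + 0.252 + -0.45
= 8.302


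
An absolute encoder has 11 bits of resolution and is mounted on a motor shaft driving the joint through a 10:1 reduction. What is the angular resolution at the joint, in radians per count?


counts = 2^11 = 2048
effective counts at joint = 2048 * 10 = 20480
resolution = 2*pi / 20480
= 3.0680e-04 rad/count


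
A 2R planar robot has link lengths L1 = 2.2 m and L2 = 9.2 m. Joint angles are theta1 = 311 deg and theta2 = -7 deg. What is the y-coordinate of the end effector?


Convert angles to radians: theta1 = 5.428, theta2 = -0.1222
y = L1*sin(theta1) + L2*sin(theta1+theta2)
y = -1.6604 + -7.6271
y = -9.2875


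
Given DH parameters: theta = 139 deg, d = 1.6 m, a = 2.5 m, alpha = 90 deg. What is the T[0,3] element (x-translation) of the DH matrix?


T[0,3] = a * cos(theta)
= 2.5 * cos(139 deg)
= 2.5 * -0.7547
= -1.8868


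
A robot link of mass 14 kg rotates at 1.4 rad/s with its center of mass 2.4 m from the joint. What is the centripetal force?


F = m * omega^2 * r
= 14 * 1.4^2 * 2.4
= 14 * 1.96 * 2.4
= 65.856 N


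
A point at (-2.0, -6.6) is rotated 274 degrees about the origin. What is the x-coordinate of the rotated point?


x' = x*cos(theta) - y*sin(theta)
cos(274 deg) = 0.0698, sin(274 deg) = -0.9976
x' = -2.0 * 0.0698 - -6.6 * -0.9976
= -0.1395 - 6.5839
= -6.7234


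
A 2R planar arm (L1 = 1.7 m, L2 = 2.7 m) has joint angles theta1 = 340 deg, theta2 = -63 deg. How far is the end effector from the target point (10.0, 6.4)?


End effector via forward kinematics:
x = L1*cos(t1) + L2*cos(t1+t2) = 1.9265
y = L1*sin(t1) + L2*sin(t1+t2) = -3.2613
Distance to target:
d = sqrt((10.0 - 1.9265)^2 + (6.4 - -3.2613)^2)
= sqrt(65.181 + 93.3409)
= 12.5905 m


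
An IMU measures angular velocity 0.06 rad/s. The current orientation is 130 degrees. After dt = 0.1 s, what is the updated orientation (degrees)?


delta_theta = w * dt = 0.06 * 0.1 = 0.006 rad
= 0.3438 deg
theta_new = 130 + 0.3438 = 130.3438 deg


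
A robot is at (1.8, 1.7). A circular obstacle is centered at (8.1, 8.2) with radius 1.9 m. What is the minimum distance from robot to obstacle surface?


center_dist = sqrt((1.8-8.1)^2 + (1.7-8.2)^2)
= sqrt(39.69 + 42.25)
= 9.0521
min_dist = center_dist - radius = 9.0521 - 1.9 = 7.1521 m


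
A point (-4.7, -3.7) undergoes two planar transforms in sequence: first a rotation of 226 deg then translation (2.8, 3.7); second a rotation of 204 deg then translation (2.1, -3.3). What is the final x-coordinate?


After transform 1:
x1 = cos(226)*-4.7 - sin(226)*-3.7 + 2.8 = 3.4033
y1 = sin(226)*-4.7 + cos(226)*-3.7 + 3.7 = 9.6511
After transform 2:
x2 = cos(204)*3.4033 - sin(204)*9.6511 + 2.1
= 2.9164


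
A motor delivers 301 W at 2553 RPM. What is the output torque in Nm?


omega = 2553 * 2*pi/60 = 267.3495 rad/s
tau = P / omega = 301 / 267.3495
= 1.1259 Nm


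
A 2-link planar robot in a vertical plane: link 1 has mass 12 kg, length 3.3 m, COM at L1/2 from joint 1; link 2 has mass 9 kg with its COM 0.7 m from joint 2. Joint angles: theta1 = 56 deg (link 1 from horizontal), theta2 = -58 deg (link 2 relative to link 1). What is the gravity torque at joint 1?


Horizontal distance from joint 1 to link-1 COM:
  x_c1 = (L1/2)*cos(t1) = 1.65 * 0.5592 = 0.9227 m
Horizontal distance from joint 1 to link-2 COM:
  x_c2 = L1*cos(t1) + Lc2*cos(t1+t2)
       = 3.3*0.5592 + 0.7*0.9994 = 2.5449 m
tau1 = m1*g*x_c1 + m2*g*x_c2
     = 12*9.81*0.9227 + 9*9.81*2.5449
     = 108.6165 + 224.6901
     = 333.3066 Nm


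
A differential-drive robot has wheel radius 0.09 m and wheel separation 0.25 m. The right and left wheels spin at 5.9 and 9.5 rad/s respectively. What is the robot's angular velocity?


vR = r*wR = 0.09*5.9 = 0.531 m/s
vL = r*wL = 0.09*9.5 = 0.855 m/s
v = (vR+vL)/2 = 0.693 m/s
omega = (vR-vL)/L = -1.296 rad/s
angular velocity = -1.296 rad/s


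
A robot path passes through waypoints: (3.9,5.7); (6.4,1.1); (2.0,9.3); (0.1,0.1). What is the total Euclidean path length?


Segment lengths:
  seg1 = sqrt((2.5)^2 + (-4.6)^2) = 5.2355
  seg2 = sqrt((-4.4)^2 + (8.2)^2) = 9.3059
  seg3 = sqrt((-1.9)^2 + (-9.2)^2) = 9.3941
Total = 23.9355


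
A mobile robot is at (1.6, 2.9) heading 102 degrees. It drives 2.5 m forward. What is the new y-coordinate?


y_new = y0 + d*sin(theta)
= 2.9 + 2.5*sin(102)
= 2.9 + 2.4454
= 5.3454


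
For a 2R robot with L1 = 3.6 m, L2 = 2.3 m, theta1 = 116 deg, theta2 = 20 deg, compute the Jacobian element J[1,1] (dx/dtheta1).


J[1,1] = -L1*sin(t1) - L2*sin(t1+t2)
= -3.6*sin(116) - 2.3*sin(136)
= -4.8334


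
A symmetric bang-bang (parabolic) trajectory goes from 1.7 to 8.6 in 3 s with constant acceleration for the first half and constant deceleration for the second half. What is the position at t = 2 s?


Symmetric rest-to-rest: each phase covers (pf-p0)/2 in time T/2. 0.5*a*(T/2)^2 = (pf-p0)/2 => a = 4*(pf-p0)/T^2
a = 4*(8.6-1.7)/3^2 = 3.0667
t = 2 is in the deceleration phase (t > T/2).
p = pf - 0.5*a*(T-t)^2 = 8.6 - 0.5*3.0667*1^2
= 7.0667


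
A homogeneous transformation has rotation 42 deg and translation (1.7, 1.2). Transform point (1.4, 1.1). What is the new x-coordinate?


x' = cos(theta)*px - sin(theta)*py + tx
= 0.7431*1.4 - 0.6691*1.1 + 1.7
= 2.0044


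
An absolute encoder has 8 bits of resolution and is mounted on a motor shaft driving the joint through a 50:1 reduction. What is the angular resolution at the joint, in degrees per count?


counts = 2^8 = 256
effective counts at joint = 256 * 50 = 12800
resolution = 360 / 12800
= 0.0281 deg/count


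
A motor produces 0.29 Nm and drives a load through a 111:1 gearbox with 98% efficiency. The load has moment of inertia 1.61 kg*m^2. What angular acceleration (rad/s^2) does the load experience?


tau_out = tau_motor * N * eta
= 0.29 * 111 * 0.98 = 31.5462 Nm
alpha = tau_out / I = 31.5462 / 1.61
= 19.5939 rad/s^2


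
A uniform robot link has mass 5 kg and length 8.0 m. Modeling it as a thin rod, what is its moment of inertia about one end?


I = (1/3) * m * L^2
= (1/3) * 5 * 8.0^2
= 0.333333 * 5 * 64.0
= 106.6667 kg*m^2


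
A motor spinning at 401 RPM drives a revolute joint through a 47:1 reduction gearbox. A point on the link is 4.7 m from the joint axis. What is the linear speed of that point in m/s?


omega_motor = 401 * 2*pi/60 = 41.9926 rad/s
omega_joint = omega_motor / 47 = 0.8935 rad/s
v = omega_joint * r = 0.8935 * 4.7
= 4.1993 m/s


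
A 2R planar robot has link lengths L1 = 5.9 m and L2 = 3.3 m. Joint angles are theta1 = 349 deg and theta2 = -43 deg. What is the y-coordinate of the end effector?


Convert angles to radians: theta1 = 6.0912, theta2 = -0.7505
y = L1*sin(theta1) + L2*sin(theta1+theta2)
y = -1.1258 + -2.6698
y = -3.7955


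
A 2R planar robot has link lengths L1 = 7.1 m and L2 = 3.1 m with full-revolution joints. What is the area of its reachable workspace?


r_max = L1 + L2 = 10.2 m
r_min = |L1 - L2| = 4.0 m
Area = pi*(r_max^2 - r_min^2)
= pi*(104.04 - 16.0)
= pi * 88.04
= 276.5858 m^2


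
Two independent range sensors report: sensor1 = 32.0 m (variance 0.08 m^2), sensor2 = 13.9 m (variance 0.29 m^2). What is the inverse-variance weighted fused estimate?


w1 = (1/var1) / (1/var1 + 1/var2)
   = 12.5 / (12.5 + 3.4483) = 0.7838
w2 = 1 - w1 = 0.2162
fused = w1*s1 + w2*s2 = 25.0811 + 3.0054
= 28.0865 m


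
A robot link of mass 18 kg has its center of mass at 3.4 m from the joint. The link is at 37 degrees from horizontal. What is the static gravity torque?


tau = m*g*L*cos(angle)
= 18 * 9.81 * 3.4 * cos(37 deg)
= 18 * 9.81 * 3.4 * 0.7986
= 479.4784 Nm


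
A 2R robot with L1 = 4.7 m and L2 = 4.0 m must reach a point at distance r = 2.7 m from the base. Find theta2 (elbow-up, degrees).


cos(theta2) = (r^2 - L1^2 - L2^2) / (2*L1*L2)
cos(theta2) = (7.29 - 22.09 - 16.0) / 37.6
cos(theta2) = -0.819149
theta2 = 144.9997 degrees


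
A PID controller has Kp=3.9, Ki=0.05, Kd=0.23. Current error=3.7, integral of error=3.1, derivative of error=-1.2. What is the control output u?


u = Kp*e + Ki*int(e) + Kd*de/dt
= 3.9*3.7 + 0.05*3.1 + 0.23*(-1.2)
= 14.43 + 0.155 + -0.276
= 14.309


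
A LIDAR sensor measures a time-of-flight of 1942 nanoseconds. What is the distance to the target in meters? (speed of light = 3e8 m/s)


tof = 1942 ns = 1.942e-06 s
dist = c * tof / 2
= 3e8 * 1.942e-06 / 2
= 291.3 m


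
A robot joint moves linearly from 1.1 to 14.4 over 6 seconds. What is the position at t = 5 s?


s = t/T = 5/6 = 0.8333
p(t) = p0 + (pf-p0)*s
= 1.1 + (14.4 - 1.1) * 0.8333
= 12.1833


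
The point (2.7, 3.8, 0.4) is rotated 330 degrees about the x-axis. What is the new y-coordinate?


Rotation about x-axis: y' = y*cos(theta) - z*sin(theta)
= 3.8 * 0.866 - 0.4 * -0.5
= 3.4909


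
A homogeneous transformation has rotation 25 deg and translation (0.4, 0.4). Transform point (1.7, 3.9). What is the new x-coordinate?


x' = cos(theta)*px - sin(theta)*py + tx
= 0.9063*1.7 - 0.4226*3.9 + 0.4
= 0.2925


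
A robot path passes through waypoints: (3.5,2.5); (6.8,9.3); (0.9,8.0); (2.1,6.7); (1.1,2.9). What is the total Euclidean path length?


Segment lengths:
  seg1 = sqrt((3.3)^2 + (6.8)^2) = 7.5584
  seg2 = sqrt((-5.9)^2 + (-1.3)^2) = 6.0415
  seg3 = sqrt((1.2)^2 + (-1.3)^2) = 1.7692
  seg4 = sqrt((-1.0)^2 + (-3.8)^2) = 3.9294
Total = 19.2985


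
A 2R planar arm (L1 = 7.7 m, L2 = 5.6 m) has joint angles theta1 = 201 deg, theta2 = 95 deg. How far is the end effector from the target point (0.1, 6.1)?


End effector via forward kinematics:
x = L1*cos(t1) + L2*cos(t1+t2) = -4.7337
y = L1*sin(t1) + L2*sin(t1+t2) = -7.7927
Distance to target:
d = sqrt((0.1 - -4.7337)^2 + (6.1 - -7.7927)^2)
= sqrt(23.3646 + 193.0066)
= 14.7096 m


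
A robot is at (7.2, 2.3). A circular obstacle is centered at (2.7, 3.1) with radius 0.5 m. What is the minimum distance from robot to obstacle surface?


center_dist = sqrt((7.2-2.7)^2 + (2.3-3.1)^2)
= sqrt(20.25 + 0.64)
= 4.5706
min_dist = center_dist - radius = 4.5706 - 0.5 = 4.0706 m


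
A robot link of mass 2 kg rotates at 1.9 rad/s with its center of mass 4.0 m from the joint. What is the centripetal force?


F = m * omega^2 * r
= 2 * 1.9^2 * 4.0
= 2 * 3.61 * 4.0
= 28.88 N


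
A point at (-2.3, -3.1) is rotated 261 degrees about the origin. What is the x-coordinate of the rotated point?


x' = x*cos(theta) - y*sin(theta)
cos(261 deg) = -0.1564, sin(261 deg) = -0.9877
x' = -2.3 * -0.1564 - -3.1 * -0.9877
= 0.3598 - 3.0618
= -2.702


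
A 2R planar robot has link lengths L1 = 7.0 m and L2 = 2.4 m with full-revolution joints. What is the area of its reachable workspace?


r_max = L1 + L2 = 9.4 m
r_min = |L1 - L2| = 4.6 m
Area = pi*(r_max^2 - r_min^2)
= pi*(88.36 - 21.16)
= pi * 67.2
= 211.115 m^2


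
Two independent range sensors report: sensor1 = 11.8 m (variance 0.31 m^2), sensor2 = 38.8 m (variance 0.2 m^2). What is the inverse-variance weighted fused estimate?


w1 = (1/var1) / (1/var1 + 1/var2)
   = 3.2258 / (3.2258 + 5.0) = 0.3922
w2 = 1 - w1 = 0.6078
fused = w1*s1 + w2*s2 = 4.6275 + 23.5843
= 28.2118 m


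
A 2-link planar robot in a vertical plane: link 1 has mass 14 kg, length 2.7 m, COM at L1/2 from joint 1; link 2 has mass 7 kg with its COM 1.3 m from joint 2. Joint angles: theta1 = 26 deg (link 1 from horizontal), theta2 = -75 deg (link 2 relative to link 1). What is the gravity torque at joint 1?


Horizontal distance from joint 1 to link-1 COM:
  x_c1 = (L1/2)*cos(t1) = 1.35 * 0.8988 = 1.2134 m
Horizontal distance from joint 1 to link-2 COM:
  x_c2 = L1*cos(t1) + Lc2*cos(t1+t2)
       = 2.7*0.8988 + 1.3*0.6561 = 3.2796 m
tau1 = m1*g*x_c1 + m2*g*x_c2
     = 14*9.81*1.2134 + 7*9.81*3.2796
     = 166.6445 + 225.2116
     = 391.8561 Nm


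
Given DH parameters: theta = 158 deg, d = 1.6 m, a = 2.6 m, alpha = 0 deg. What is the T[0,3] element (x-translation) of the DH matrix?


T[0,3] = a * cos(theta)
= 2.6 * cos(158 deg)
= 2.6 * -0.9272
= -2.4107


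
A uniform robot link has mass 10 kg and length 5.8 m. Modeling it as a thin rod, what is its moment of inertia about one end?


I = (1/3) * m * L^2
= (1/3) * 10 * 5.8^2
= 0.333333 * 10 * 33.64
= 112.1333 kg*m^2


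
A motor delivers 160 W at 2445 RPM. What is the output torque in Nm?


omega = 2445 * 2*pi/60 = 256.0398 rad/s
tau = P / omega = 160 / 256.0398
= 0.6249 Nm


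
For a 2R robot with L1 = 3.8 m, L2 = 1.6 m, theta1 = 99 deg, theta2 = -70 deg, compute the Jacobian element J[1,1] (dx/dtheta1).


J[1,1] = -L1*sin(t1) - L2*sin(t1+t2)
= -3.8*sin(99) - 1.6*sin(29)
= -4.5289


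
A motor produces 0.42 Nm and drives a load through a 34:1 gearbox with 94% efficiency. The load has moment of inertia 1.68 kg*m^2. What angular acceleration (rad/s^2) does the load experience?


tau_out = tau_motor * N * eta
= 0.42 * 34 * 0.94 = 13.4232 Nm
alpha = tau_out / I = 13.4232 / 1.68
= 7.99 rad/s^2


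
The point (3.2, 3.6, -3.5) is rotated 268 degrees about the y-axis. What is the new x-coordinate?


Rotation about y-axis: x' = x*cos(theta) + z*sin(theta)
= 3.2 * -0.0349 + -3.5 * -0.9994
= 3.3862


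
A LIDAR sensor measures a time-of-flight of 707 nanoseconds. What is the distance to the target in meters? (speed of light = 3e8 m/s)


tof = 707 ns = 7.07e-07 s
dist = c * tof / 2
= 3e8 * 7.07e-07 / 2
= 106.05 m


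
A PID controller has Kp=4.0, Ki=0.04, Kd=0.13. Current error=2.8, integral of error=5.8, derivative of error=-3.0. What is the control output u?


u = Kp*e + Ki*int(e) + Kd*de/dt
= 4.0*2.8 + 0.04*5.8 + 0.13*(-3.0)
= 11.2 + 0.232 + -0.39
= 11.042


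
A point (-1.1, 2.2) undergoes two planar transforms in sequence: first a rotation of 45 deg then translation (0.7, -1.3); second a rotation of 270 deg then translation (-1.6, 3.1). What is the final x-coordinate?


After transform 1:
x1 = cos(45)*-1.1 - sin(45)*2.2 + 0.7 = -1.6335
y1 = sin(45)*-1.1 + cos(45)*2.2 + -1.3 = -0.5222
After transform 2:
x2 = cos(270)*-1.6335 - sin(270)*-0.5222 + -1.6
= -2.1222


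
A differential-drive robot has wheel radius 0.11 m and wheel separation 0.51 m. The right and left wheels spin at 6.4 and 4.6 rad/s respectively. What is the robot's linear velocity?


vR = r*wR = 0.11*6.4 = 0.704 m/s
vL = r*wL = 0.11*4.6 = 0.506 m/s
v = (vR+vL)/2 = 0.605 m/s
omega = (vR-vL)/L = 0.3882 rad/s
linear velocity = 0.605 m/s


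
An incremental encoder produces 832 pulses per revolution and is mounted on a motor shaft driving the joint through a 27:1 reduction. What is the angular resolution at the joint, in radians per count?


counts per rev = 832
effective counts at joint = 832 * 27 = 22464
resolution = 2*pi / 22464
= 2.7970e-04 rad/count


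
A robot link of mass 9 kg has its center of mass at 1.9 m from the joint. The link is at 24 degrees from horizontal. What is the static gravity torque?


tau = m*g*L*cos(angle)
= 9 * 9.81 * 1.9 * cos(24 deg)
= 9 * 9.81 * 1.9 * 0.9135
= 153.2482 Nm


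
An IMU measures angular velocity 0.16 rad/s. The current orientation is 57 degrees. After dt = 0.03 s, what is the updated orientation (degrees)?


delta_theta = w * dt = 0.16 * 0.03 = 0.0048 rad
= 0.275 deg
theta_new = 57 + 0.275 = 57.275 deg


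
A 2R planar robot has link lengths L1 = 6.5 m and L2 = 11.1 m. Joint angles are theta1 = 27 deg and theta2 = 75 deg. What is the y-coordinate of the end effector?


Convert angles to radians: theta1 = 0.4712, theta2 = 1.309
y = L1*sin(theta1) + L2*sin(theta1+theta2)
y = 2.9509 + 10.8574
y = 13.8084


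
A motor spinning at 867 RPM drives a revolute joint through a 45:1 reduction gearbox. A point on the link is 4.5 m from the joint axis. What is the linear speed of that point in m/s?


omega_motor = 867 * 2*pi/60 = 90.792 rad/s
omega_joint = omega_motor / 45 = 2.0176 rad/s
v = omega_joint * r = 2.0176 * 4.5
= 9.0792 m/s


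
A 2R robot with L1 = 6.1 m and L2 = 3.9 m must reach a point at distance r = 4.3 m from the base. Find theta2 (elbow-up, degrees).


cos(theta2) = (r^2 - L1^2 - L2^2) / (2*L1*L2)
cos(theta2) = (18.49 - 37.21 - 15.21) / 47.58
cos(theta2) = -0.713115
theta2 = 135.4889 degrees


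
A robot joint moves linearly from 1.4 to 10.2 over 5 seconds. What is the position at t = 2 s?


s = t/T = 2/5 = 0.4
p(t) = p0 + (pf-p0)*s
= 1.4 + (10.2 - 1.4) * 0.4
= 4.92


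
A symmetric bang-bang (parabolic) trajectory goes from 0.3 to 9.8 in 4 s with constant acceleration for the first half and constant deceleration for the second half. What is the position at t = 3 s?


Symmetric rest-to-rest: each phase covers (pf-p0)/2 in time T/2. 0.5*a*(T/2)^2 = (pf-p0)/2 => a = 4*(pf-p0)/T^2
a = 4*(9.8-0.3)/4^2 = 2.375
t = 3 is in the deceleration phase (t > T/2).
p = pf - 0.5*a*(T-t)^2 = 9.8 - 0.5*2.375*1^2
= 8.6125


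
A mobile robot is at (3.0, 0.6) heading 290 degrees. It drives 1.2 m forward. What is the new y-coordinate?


y_new = y0 + d*sin(theta)
= 0.6 + 1.2*sin(290)
= 0.6 + -1.1276
= -0.5276


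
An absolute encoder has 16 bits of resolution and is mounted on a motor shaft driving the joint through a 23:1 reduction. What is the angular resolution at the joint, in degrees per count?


counts = 2^16 = 65536
effective counts at joint = 65536 * 23 = 1507328
resolution = 360 / 1507328
= 2.3883e-04 deg/count


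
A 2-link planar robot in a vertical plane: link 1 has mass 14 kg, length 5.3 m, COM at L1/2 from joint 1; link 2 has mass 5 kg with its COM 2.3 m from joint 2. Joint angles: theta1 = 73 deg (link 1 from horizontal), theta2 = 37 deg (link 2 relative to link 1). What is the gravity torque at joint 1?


Horizontal distance from joint 1 to link-1 COM:
  x_c1 = (L1/2)*cos(t1) = 2.65 * 0.2924 = 0.7748 m
Horizontal distance from joint 1 to link-2 COM:
  x_c2 = L1*cos(t1) + Lc2*cos(t1+t2)
       = 5.3*0.2924 + 2.3*-0.342 = 0.7629 m
tau1 = m1*g*x_c1 + m2*g*x_c2
     = 14*9.81*0.7748 + 5*9.81*0.7629
     = 106.409 + 37.4214
     = 143.8304 Nm


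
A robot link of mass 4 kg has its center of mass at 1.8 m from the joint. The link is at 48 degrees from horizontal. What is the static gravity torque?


tau = m*g*L*cos(angle)
= 4 * 9.81 * 1.8 * cos(48 deg)
= 4 * 9.81 * 1.8 * 0.6691
= 47.262 Nm


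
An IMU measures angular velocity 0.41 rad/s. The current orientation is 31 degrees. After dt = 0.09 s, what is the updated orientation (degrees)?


delta_theta = w * dt = 0.41 * 0.09 = 0.0369 rad
= 2.1142 deg
theta_new = 31 + 2.1142 = 33.1142 deg


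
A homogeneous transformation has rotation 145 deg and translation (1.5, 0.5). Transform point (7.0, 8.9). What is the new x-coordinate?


x' = cos(theta)*px - sin(theta)*py + tx
= -0.8192*7.0 - 0.5736*8.9 + 1.5
= -9.3389


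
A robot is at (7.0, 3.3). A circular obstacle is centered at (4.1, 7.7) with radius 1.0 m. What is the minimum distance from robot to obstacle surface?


center_dist = sqrt((7.0-4.1)^2 + (3.3-7.7)^2)
= sqrt(8.41 + 19.36)
= 5.2697
min_dist = center_dist - radius = 5.2697 - 1.0 = 4.2697 m


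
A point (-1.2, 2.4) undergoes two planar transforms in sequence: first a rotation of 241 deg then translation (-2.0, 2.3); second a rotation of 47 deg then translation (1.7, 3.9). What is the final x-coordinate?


After transform 1:
x1 = cos(241)*-1.2 - sin(241)*2.4 + -2.0 = 0.6809
y1 = sin(241)*-1.2 + cos(241)*2.4 + 2.3 = 2.186
After transform 2:
x2 = cos(47)*0.6809 - sin(47)*2.186 + 1.7
= 0.5656


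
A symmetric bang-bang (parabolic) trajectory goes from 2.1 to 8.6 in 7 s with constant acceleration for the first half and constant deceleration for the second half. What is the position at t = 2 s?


Symmetric rest-to-rest: each phase covers (pf-p0)/2 in time T/2. 0.5*a*(T/2)^2 = (pf-p0)/2 => a = 4*(pf-p0)/T^2
a = 4*(8.6-2.1)/7^2 = 0.5306
t = 2 is in the acceleration phase (t <= T/2).
p = p0 + 0.5*a*t^2 = 2.1 + 0.5*0.5306*2^2
= 3.1612


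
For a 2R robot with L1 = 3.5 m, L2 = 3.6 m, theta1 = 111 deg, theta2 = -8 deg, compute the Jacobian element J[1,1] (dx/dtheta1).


J[1,1] = -L1*sin(t1) - L2*sin(t1+t2)
= -3.5*sin(111) - 3.6*sin(103)
= -6.7753


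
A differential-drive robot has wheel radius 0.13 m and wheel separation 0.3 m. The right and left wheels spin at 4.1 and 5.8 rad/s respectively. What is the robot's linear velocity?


vR = r*wR = 0.13*4.1 = 0.533 m/s
vL = r*wL = 0.13*5.8 = 0.754 m/s
v = (vR+vL)/2 = 0.6435 m/s
omega = (vR-vL)/L = -0.7367 rad/s
linear velocity = 0.6435 m/s


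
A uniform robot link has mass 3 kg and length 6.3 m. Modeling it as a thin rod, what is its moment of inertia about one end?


I = (1/3) * m * L^2
= (1/3) * 3 * 6.3^2
= 0.333333 * 3 * 39.69
= 39.69 kg*m^2


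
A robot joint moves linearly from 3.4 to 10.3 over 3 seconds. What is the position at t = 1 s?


s = t/T = 1/3 = 0.3333
p(t) = p0 + (pf-p0)*s
= 3.4 + (10.3 - 3.4) * 0.3333
= 5.7


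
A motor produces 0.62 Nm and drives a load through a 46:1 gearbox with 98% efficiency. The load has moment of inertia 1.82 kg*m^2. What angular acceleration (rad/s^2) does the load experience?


tau_out = tau_motor * N * eta
= 0.62 * 46 * 0.98 = 27.9496 Nm
alpha = tau_out / I = 27.9496 / 1.82
= 15.3569 rad/s^2


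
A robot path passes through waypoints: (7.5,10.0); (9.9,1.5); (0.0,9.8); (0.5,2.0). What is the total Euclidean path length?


Segment lengths:
  seg1 = sqrt((2.4)^2 + (-8.5)^2) = 8.8323
  seg2 = sqrt((-9.9)^2 + (8.3)^2) = 12.919
  seg3 = sqrt((0.5)^2 + (-7.8)^2) = 7.816
Total = 29.5673


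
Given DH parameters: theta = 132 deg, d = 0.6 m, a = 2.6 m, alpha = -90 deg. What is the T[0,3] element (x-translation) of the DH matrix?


T[0,3] = a * cos(theta)
= 2.6 * cos(132 deg)
= 2.6 * -0.6691
= -1.7397


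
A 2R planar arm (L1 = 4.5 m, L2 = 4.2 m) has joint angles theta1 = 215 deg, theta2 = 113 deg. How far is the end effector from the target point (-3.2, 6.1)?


End effector via forward kinematics:
x = L1*cos(t1) + L2*cos(t1+t2) = -0.1244
y = L1*sin(t1) + L2*sin(t1+t2) = -4.8068
Distance to target:
d = sqrt((-3.2 - -0.1244)^2 + (6.1 - -4.8068)^2)
= sqrt(9.4594 + 118.9573)
= 11.3321 m


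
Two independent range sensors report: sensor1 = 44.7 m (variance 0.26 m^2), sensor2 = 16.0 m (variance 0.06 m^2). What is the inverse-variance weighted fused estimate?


w1 = (1/var1) / (1/var1 + 1/var2)
   = 3.8462 / (3.8462 + 16.6667) = 0.1875
w2 = 1 - w1 = 0.8125
fused = w1*s1 + w2*s2 = 8.3812 + 13.0
= 21.3813 m


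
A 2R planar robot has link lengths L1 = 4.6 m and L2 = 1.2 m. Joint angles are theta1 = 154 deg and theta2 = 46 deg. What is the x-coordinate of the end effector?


Convert angles to radians: theta1 = 2.6878, theta2 = 0.8029
x = L1*cos(theta1) + L2*cos(theta1+theta2)
x = -4.1345 + -1.1276
x = -5.2621


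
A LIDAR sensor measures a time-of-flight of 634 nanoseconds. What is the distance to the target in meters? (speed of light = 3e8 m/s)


tof = 634 ns = 6.34e-07 s
dist = c * tof / 2
= 3e8 * 6.34e-07 / 2
= 95.1 m


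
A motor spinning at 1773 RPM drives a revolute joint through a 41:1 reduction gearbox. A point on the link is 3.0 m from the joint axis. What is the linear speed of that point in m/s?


omega_motor = 1773 * 2*pi/60 = 185.6681 rad/s
omega_joint = omega_motor / 41 = 4.5285 rad/s
v = omega_joint * r = 4.5285 * 3.0
= 13.5855 m/s


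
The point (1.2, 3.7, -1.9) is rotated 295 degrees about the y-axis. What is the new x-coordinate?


Rotation about y-axis: x' = x*cos(theta) + z*sin(theta)
= 1.2 * 0.4226 + -1.9 * -0.9063
= 2.2291


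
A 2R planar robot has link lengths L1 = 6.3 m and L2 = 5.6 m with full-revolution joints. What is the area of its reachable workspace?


r_max = L1 + L2 = 11.9 m
r_min = |L1 - L2| = 0.7 m
Area = pi*(r_max^2 - r_min^2)
= pi*(141.61 - 0.49)
= pi * 141.12
= 443.3416 m^2


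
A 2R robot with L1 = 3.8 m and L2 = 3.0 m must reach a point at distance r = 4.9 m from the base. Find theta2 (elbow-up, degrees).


cos(theta2) = (r^2 - L1^2 - L2^2) / (2*L1*L2)
cos(theta2) = (24.01 - 14.44 - 9.0) / 22.8
cos(theta2) = 0.025
theta2 = 88.5675 degrees


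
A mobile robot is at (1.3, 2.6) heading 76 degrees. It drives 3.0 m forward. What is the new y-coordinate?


y_new = y0 + d*sin(theta)
= 2.6 + 3.0*sin(76)
= 2.6 + 2.9109
= 5.5109


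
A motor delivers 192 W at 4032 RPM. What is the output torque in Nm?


omega = 4032 * 2*pi/60 = 422.2301 rad/s
tau = P / omega = 192 / 422.2301
= 0.4547 Nm


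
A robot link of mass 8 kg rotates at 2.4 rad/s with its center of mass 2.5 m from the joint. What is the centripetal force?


F = m * omega^2 * r
= 8 * 2.4^2 * 2.5
= 8 * 5.76 * 2.5
= 115.2 N


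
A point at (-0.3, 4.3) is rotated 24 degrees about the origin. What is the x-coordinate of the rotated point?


x' = x*cos(theta) - y*sin(theta)
cos(24 deg) = 0.9135, sin(24 deg) = 0.4067
x' = -0.3 * 0.9135 - 4.3 * 0.4067
= -0.2741 - 1.749
= -2.023


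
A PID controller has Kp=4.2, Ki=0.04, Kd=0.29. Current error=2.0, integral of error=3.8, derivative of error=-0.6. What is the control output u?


u = Kp*e + Ki*int(e) + Kd*de/dt
= 4.2*2.0 + 0.04*3.8 + 0.29*(-0.6)
= 8.4 + 0.152 + -0.174
= 8.378


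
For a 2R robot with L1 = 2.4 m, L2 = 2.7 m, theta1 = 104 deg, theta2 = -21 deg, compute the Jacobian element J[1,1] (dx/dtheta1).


J[1,1] = -L1*sin(t1) - L2*sin(t1+t2)
= -2.4*sin(104) - 2.7*sin(83)
= -5.0086


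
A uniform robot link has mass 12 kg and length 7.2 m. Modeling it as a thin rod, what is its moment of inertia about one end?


I = (1/3) * m * L^2
= (1/3) * 12 * 7.2^2
= 0.333333 * 12 * 51.84
= 207.36 kg*m^2


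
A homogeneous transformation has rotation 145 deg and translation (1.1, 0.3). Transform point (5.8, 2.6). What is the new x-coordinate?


x' = cos(theta)*px - sin(theta)*py + tx
= -0.8192*5.8 - 0.5736*2.6 + 1.1
= -5.1424


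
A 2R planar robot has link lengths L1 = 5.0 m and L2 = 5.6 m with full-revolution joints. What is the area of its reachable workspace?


r_max = L1 + L2 = 10.6 m
r_min = |L1 - L2| = 0.6 m
Area = pi*(r_max^2 - r_min^2)
= pi*(112.36 - 0.36)
= pi * 112.0
= 351.8584 m^2


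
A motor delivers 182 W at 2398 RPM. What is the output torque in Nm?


omega = 2398 * 2*pi/60 = 251.118 rad/s
tau = P / omega = 182 / 251.118
= 0.7248 Nm


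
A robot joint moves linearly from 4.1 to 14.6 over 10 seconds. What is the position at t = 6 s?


s = t/T = 6/10 = 0.6
p(t) = p0 + (pf-p0)*s
= 4.1 + (14.6 - 4.1) * 0.6
= 10.4


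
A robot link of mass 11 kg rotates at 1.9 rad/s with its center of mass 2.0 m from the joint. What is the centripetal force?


F = m * omega^2 * r
= 11 * 1.9^2 * 2.0
= 11 * 3.61 * 2.0
= 79.42 N


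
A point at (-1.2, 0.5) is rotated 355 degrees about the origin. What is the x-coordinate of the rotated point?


x' = x*cos(theta) - y*sin(theta)
cos(355 deg) = 0.9962, sin(355 deg) = -0.0872
x' = -1.2 * 0.9962 - 0.5 * -0.0872
= -1.1954 - -0.0436
= -1.1519


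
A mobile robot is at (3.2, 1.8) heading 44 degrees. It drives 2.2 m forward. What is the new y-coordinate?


y_new = y0 + d*sin(theta)
= 1.8 + 2.2*sin(44)
= 1.8 + 1.5282
= 3.3282


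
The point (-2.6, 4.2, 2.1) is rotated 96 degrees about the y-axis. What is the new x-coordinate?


Rotation about y-axis: x' = x*cos(theta) + z*sin(theta)
= -2.6 * -0.1045 + 2.1 * 0.9945
= 2.3603


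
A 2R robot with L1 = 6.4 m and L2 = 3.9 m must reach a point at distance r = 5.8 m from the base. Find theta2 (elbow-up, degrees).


cos(theta2) = (r^2 - L1^2 - L2^2) / (2*L1*L2)
cos(theta2) = (33.64 - 40.96 - 15.21) / 49.92
cos(theta2) = -0.451322
theta2 = 116.8285 degrees


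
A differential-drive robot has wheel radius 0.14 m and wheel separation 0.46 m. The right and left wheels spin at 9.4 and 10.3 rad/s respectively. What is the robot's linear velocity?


vR = r*wR = 0.14*9.4 = 1.316 m/s
vL = r*wL = 0.14*10.3 = 1.442 m/s
v = (vR+vL)/2 = 1.379 m/s
omega = (vR-vL)/L = -0.2739 rad/s
linear velocity = 1.379 m/s


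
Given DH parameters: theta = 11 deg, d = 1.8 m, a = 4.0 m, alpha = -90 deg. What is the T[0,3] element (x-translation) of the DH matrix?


T[0,3] = a * cos(theta)
= 4.0 * cos(11 deg)
= 4.0 * 0.9816
= 3.9265


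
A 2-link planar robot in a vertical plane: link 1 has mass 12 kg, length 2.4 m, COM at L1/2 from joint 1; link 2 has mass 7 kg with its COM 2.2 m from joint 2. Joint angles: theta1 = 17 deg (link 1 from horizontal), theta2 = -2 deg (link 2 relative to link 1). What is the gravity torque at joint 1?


Horizontal distance from joint 1 to link-1 COM:
  x_c1 = (L1/2)*cos(t1) = 1.2 * 0.9563 = 1.1476 m
Horizontal distance from joint 1 to link-2 COM:
  x_c2 = L1*cos(t1) + Lc2*cos(t1+t2)
       = 2.4*0.9563 + 2.2*0.9659 = 4.4202 m
tau1 = m1*g*x_c1 + m2*g*x_c2
     = 12*9.81*1.1476 + 7*9.81*4.4202
     = 135.0914 + 303.533
     = 438.6244 Nm


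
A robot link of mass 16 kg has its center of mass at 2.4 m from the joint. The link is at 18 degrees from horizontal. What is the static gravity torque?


tau = m*g*L*cos(angle)
= 16 * 9.81 * 2.4 * cos(18 deg)
= 16 * 9.81 * 2.4 * 0.9511
= 358.2668 Nm


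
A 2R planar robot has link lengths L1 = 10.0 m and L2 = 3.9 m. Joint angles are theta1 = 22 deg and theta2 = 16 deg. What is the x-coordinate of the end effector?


Convert angles to radians: theta1 = 0.384, theta2 = 0.2793
x = L1*cos(theta1) + L2*cos(theta1+theta2)
x = 9.2718 + 3.0732
x = 12.3451


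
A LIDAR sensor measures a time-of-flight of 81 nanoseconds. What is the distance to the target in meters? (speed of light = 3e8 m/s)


tof = 81 ns = 8.1e-08 s
dist = c * tof / 2
= 3e8 * 8.1e-08 / 2
= 12.15 m


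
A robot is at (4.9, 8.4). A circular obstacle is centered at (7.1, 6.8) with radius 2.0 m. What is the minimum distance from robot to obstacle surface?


center_dist = sqrt((4.9-7.1)^2 + (8.4-6.8)^2)
= sqrt(4.84 + 2.56)
= 2.7203
min_dist = center_dist - radius = 2.7203 - 2.0 = 0.7203 m


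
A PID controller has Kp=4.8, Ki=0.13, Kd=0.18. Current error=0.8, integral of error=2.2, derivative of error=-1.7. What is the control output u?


u = Kp*e + Ki*int(e) + Kd*de/dt
= 4.8*0.8 + 0.13*2.2 + 0.18*(-1.7)
= 3.84 + 0.286 + -0.306
= 3.82


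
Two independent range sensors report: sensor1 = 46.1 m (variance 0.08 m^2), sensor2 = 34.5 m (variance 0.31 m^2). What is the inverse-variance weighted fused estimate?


w1 = (1/var1) / (1/var1 + 1/var2)
   = 12.5 / (12.5 + 3.2258) = 0.7949
w2 = 1 - w1 = 0.2051
fused = w1*s1 + w2*s2 = 36.6436 + 7.0769
= 43.7205 m


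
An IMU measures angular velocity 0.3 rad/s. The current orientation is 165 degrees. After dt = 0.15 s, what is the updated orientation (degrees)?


delta_theta = w * dt = 0.3 * 0.15 = 0.045 rad
= 2.5783 deg
theta_new = 165 + 2.5783 = 167.5783 deg


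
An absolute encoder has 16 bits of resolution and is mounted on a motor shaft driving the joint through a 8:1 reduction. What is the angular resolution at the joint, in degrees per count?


counts = 2^16 = 65536
effective counts at joint = 65536 * 8 = 524288
resolution = 360 / 524288
= 6.8665e-04 deg/count
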